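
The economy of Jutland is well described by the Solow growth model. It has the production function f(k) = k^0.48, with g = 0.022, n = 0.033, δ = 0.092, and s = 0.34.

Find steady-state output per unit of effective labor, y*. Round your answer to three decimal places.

y* = 2.168

Steady state requires s·f(k) = (n + g + δ)·k, i.e. s·k^α = (n + g + δ)·k.
Dividing both sides by k: k^(1−α) = s / (n + g + δ).
k^0.52 = 0.34 / (0.033 + 0.022 + 0.092) = 0.34 / 0.147 = 2.3129
k* = 2.3129^(1/0.52) ≈ 5.0154
y* = (k*)^α = 5.0154^0.48 ≈ 2.1684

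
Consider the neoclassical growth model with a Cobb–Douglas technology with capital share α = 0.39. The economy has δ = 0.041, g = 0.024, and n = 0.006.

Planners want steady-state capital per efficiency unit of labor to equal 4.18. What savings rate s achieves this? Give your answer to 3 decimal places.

At the steady state, Δk = 0, so s·k^α = (n + g + δ)·k.
So s / (n + g + δ) = (k*)^(1−α) = 4.18^0.61 = 2.3929.
Therefore s = 2.3929 × (n + g + δ) = 2.3929 × 0.071 = 0.1699.

s ≈ 0.170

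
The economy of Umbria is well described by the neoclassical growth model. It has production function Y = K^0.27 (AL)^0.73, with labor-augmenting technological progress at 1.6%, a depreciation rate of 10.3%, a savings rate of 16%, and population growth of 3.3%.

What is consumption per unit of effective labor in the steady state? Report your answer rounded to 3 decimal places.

c* = 0.856

In steady state, investment equals break-even investment: s·k^α = (n + g + δ)·k.
Dividing both sides by k: k^(1−α) = s / (n + g + δ).
k^0.73 = 0.16 / (0.033 + 0.016 + 0.103) = 0.16 / 0.152 = 1.0526
k* = 1.0526^(1/0.73) ≈ 1.0727
y* = (k*)^α = 1.0727^0.27 ≈ 1.0191
c* = (1 − s)·y* = (1 − 0.16) × 1.0191 ≈ 0.8560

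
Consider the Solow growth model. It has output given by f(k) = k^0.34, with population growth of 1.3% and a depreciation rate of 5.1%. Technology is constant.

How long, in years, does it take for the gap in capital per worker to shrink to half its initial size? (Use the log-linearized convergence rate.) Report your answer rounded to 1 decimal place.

t_½ ≈ 16.4 years

Near the steady state the convergence rate is λ = (1 − α)(n + δ).
λ = (1 − 0.34) × 0.064 = 0.66 × 0.064 = 0.04224
Half-life = ln 2 / λ = 0.6931 / 0.04224 ≈ 16.41 years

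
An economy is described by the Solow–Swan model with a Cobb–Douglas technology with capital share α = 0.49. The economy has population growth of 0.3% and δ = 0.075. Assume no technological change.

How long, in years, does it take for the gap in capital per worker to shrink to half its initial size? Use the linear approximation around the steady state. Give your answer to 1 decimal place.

t_½ ≈ 17.4 years

Near the steady state the convergence rate is λ = (1 − α)(n + δ).
λ = (1 − 0.49) × 0.078 = 0.51 × 0.078 = 0.03978
Half-life = ln 2 / λ = 0.6931 / 0.03978 ≈ 17.42 years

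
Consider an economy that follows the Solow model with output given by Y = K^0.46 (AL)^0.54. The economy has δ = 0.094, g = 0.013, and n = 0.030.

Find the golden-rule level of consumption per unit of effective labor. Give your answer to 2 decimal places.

At the golden rule, f'(k) = n + g + δ, so α·k^(α−1) = n + g + δ and k_gold = (α/(n + g + δ))^(1/(1−α)).
k_gold = (0.46/0.137)^(1/0.54) = 3.3577^1.8519 ≈ 9.4227
c_gold = f(k_gold) − (n + g + δ)·k_gold = 2.8062 − 0.137×9.4227 ≈ 1.5153

c_gold ≈ 1.52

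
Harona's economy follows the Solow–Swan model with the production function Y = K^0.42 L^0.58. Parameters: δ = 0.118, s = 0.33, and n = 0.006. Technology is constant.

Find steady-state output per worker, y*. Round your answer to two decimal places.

y* ≈ 2.03

Steady state requires s·f(k) = (n + δ)·k, i.e. s·k^α = (n + δ)·k.
Dividing both sides by k: k^(1−α) = s / (n + δ).
k^0.58 = 0.33 / (0.006 + 0.118) = 0.33 / 0.124 = 2.6613
k* = 2.6613^(1/0.58) ≈ 5.4066
y* = (k*)^α = 5.4066^0.42 ≈ 2.0316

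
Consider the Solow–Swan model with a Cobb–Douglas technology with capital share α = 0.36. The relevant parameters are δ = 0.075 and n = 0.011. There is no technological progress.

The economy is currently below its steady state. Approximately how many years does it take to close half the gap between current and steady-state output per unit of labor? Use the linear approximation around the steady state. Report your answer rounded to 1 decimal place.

Near the steady state the convergence rate is λ = (1 − α)(n + δ).
λ = (1 − 0.36) × 0.086 = 0.64 × 0.086 = 0.05504
Half-life = ln 2 / λ = 0.6931 / 0.05504 ≈ 12.59 years

about 12.6 years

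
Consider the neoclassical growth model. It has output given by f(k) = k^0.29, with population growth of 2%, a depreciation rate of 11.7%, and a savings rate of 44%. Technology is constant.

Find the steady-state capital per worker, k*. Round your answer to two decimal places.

Steady state requires s·f(k) = (n + δ)·k, i.e. s·k^α = (n + δ)·k.
Rearranging, k^(1−α) = s / (n + δ).
k^0.71 = 0.44 / (0.020 + 0.117) = 0.44 / 0.137 = 3.2117
k* = 3.2117^(1/0.71) ≈ 5.1726

k* ≈ 5.17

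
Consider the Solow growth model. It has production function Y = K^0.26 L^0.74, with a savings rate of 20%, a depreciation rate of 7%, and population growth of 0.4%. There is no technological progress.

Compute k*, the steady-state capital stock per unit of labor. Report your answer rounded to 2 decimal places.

k* ≈ 3.83

Steady state requires s·f(k) = (n + δ)·k, i.e. s·k^α = (n + δ)·k.
Rearranging, k^(1−α) = s / (n + δ).
k^0.74 = 0.20 / (0.004 + 0.070) = 0.20 / 0.074 = 2.7027
k* = 2.7027^(1/0.74) ≈ 3.8328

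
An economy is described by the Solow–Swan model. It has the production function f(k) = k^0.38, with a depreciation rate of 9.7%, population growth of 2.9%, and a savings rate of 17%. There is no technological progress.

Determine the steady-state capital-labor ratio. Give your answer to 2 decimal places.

Steady state requires s·f(k) = (n + δ)·k, i.e. s·k^α = (n + δ)·k.
Rearranging, k^(1−α) = s / (n + δ).
k^0.62 = 0.17 / (0.029 + 0.097) = 0.17 / 0.126 = 1.3492
k* = 1.3492^(1/0.62) ≈ 1.6211

k* = 1.62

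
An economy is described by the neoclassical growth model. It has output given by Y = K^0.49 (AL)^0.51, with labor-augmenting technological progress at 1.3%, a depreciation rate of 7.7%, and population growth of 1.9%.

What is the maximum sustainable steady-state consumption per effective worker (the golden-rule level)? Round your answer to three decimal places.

At the golden rule, f'(k) = n + g + δ, so α·k^(α−1) = n + g + δ and k_gold = (α/(n + g + δ))^(1/(1−α)).
k_gold = (0.49/0.109)^(1/0.51) = 4.4954^1.9608 ≈ 19.0523
c_gold = f(k_gold) − (n + g + δ)·k_gold = 4.2381 − 0.109×19.0523 ≈ 2.1614

c_gold ≈ 2.161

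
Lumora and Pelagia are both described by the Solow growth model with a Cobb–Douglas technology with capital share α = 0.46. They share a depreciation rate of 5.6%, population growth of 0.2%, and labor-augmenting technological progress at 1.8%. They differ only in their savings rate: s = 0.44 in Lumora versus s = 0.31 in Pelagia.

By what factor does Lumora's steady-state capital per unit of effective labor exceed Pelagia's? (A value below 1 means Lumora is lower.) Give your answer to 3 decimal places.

ratio ≈ 1.913

Steady-state k* = [s/(n + g + δ)]^(1/(1−α)), so the ratio is [ (s_L/(n + g + δ)_L) / (s_P/(n + g + δ)_P) ]^1.8519.
s_L/(n + g + δ)_L = 0.44/0.076 = 5.7895; s_P/(n + g + δ)_P = 0.31/0.076 = 4.0789.
Ratio = (5.7895/4.0789)^1.8519 = 1.4194^1.8519 ≈ 1.9129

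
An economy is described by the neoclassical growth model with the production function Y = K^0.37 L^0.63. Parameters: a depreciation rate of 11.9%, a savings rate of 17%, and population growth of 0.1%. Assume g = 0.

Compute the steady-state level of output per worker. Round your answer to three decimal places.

y* ≈ 1.227

At the steady state, Δk = 0, so s·k^α = (n + δ)·k.
Rearranging, k^(1−α) = s / (n + δ).
k^0.63 = 0.17 / (0.001 + 0.119) = 0.17 / 0.120 = 1.4167
k* = 1.4167^(1/0.63) ≈ 1.7383
y* = (k*)^α = 1.7383^0.37 ≈ 1.2270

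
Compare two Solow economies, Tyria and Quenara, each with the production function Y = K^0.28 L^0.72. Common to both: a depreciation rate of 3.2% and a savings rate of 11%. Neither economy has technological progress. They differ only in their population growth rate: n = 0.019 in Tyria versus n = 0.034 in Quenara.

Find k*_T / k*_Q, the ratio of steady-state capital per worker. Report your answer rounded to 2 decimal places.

ratio ≈ 1.43

Steady-state k* = [s/(n + δ)]^(1/(1−α)), so the ratio is [ (s_T/(n + δ)_T) / (s_Q/(n + δ)_Q) ]^1.3889.
s_T/(n + δ)_T = 0.11/0.051 = 2.1569; s_Q/(n + δ)_Q = 0.11/0.066 = 1.6667.
Ratio = (2.1569/1.6667)^1.3889 = 1.2941^1.3889 ≈ 1.4306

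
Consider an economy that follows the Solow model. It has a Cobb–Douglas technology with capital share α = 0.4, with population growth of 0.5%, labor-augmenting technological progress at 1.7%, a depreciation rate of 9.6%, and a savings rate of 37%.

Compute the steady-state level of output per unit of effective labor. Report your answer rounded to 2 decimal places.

y* = 2.14

At the steady state, Δk = 0, so s·k^α = (n + g + δ)·k.
Rearranging, k^(1−α) = s / (n + g + δ).
k^0.6 = 0.37 / (0.005 + 0.017 + 0.096) = 0.37 / 0.118 = 3.1356
k* = 3.1356^(1/0.6) ≈ 6.7174
y* = (k*)^α = 6.7174^0.4 ≈ 2.1423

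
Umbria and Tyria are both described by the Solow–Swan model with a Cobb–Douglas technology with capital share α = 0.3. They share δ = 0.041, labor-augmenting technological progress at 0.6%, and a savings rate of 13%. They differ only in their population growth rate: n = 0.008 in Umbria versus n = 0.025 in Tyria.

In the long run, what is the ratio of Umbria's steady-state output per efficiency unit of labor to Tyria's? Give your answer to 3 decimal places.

Steady-state y* = [s/(n + g + δ)]^(α/(1−α)), so the ratio is [ (s_U/(n + g + δ)_U) / (s_T/(n + g + δ)_T) ]^0.4286.
s_U/(n + g + δ)_U = 0.13/0.055 = 2.3636; s_T/(n + g + δ)_T = 0.13/0.072 = 1.8056.
Ratio = (2.3636/1.8056)^0.4286 = 1.3090^0.4286 ≈ 1.1223

y*_U / y*_T ≈ 1.122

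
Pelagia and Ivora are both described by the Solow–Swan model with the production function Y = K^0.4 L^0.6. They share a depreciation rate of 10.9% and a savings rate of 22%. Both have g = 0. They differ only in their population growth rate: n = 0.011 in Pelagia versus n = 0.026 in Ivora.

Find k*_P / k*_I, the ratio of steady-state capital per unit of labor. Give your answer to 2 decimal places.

ratio ≈ 1.22

Steady-state k* = [s/(n + δ)]^(1/(1−α)), so the ratio is [ (s_P/(n + δ)_P) / (s_I/(n + δ)_I) ]^1.6667.
s_P/(n + δ)_P = 0.22/0.120 = 1.8333; s_I/(n + δ)_I = 0.22/0.135 = 1.6296.
Ratio = (1.8333/1.6296)^1.6667 = 1.1250^1.6667 ≈ 1.2169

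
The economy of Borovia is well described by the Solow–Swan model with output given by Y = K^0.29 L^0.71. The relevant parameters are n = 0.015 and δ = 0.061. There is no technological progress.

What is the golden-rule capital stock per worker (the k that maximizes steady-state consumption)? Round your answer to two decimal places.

The golden rule sets f'(k) = n + δ, i.e. α·k^(α−1) = n + δ.
So k^(1−α) = α / (n + δ) = 0.29 / 0.076 = 3.8158.
k_gold = 3.8158^(1/0.71) ≈ 6.5938

k_gold ≈ 6.59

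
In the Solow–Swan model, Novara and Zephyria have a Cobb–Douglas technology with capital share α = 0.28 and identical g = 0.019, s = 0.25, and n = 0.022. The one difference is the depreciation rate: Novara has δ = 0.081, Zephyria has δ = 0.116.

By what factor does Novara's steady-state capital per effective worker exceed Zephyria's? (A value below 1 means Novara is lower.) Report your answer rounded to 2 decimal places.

Steady-state k* = [s/(n + g + δ)]^(1/(1−α)), so the ratio is [ (s_N/(n + g + δ)_N) / (s_Z/(n + g + δ)_Z) ]^1.3889.
s_N/(n + g + δ)_N = 0.25/0.122 = 2.0492; s_Z/(n + g + δ)_Z = 0.25/0.157 = 1.5924.
Ratio = (2.0492/1.5924)^1.3889 = 1.2869^1.3889 ≈ 1.4195

k*_N / k*_Z ≈ 1.42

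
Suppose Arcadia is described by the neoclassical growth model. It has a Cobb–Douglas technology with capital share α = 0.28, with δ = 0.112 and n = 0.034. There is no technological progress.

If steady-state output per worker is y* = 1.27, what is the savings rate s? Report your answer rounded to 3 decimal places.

At the steady state, Δk = 0, so s·k^α = (n + δ)·k.
Since y* = [s/(n + δ)]^(α/(1−α)), we have s/(n + δ) = (y*)^((1−α)/α) = 1.27^2.5714 = 1.8489.
Therefore s = 1.8489 × (n + δ) = 1.8489 × 0.146 = 0.2699.

s ≈ 0.270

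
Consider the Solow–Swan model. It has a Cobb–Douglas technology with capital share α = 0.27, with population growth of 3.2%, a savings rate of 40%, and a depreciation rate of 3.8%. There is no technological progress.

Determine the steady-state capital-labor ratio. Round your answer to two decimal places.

At the steady state, Δk = 0, so s·k^α = (n + δ)·k.
Rearranging, k^(1−α) = s / (n + δ).
k^0.73 = 0.40 / (0.032 + 0.038) = 0.40 / 0.070 = 5.7143
k* = 5.7143^(1/0.73) ≈ 10.8877

k* = 10.89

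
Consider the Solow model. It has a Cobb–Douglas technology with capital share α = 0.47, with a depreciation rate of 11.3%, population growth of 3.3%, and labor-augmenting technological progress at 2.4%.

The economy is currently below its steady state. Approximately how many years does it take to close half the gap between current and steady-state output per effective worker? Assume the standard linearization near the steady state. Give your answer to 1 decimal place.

t_½ ≈ 7.7 years

Near the steady state the convergence rate is λ = (1 − α)(n + g + δ).
λ = (1 − 0.47) × 0.170 = 0.53 × 0.170 = 0.0901
Half-life = ln 2 / λ = 0.6931 / 0.0901 ≈ 7.69 years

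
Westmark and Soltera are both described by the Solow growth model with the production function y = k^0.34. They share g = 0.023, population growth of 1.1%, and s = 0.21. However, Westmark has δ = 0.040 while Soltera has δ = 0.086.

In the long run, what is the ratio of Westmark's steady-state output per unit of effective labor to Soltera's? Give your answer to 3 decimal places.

y*_W / y*_S ≈ 1.283

Steady-state y* = [s/(n + g + δ)]^(α/(1−α)), so the ratio is [ (s_W/(n + g + δ)_W) / (s_S/(n + g + δ)_S) ]^0.5152.
s_W/(n + g + δ)_W = 0.21/0.074 = 2.8378; s_S/(n + g + δ)_S = 0.21/0.120 = 1.7500.
Ratio = (2.8378/1.7500)^0.5152 = 1.6216^0.5152 ≈ 1.2828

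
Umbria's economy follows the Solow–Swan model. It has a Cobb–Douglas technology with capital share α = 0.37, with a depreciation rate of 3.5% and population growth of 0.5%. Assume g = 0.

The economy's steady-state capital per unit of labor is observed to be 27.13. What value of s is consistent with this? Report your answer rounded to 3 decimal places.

In steady state, investment equals break-even investment: s·k^α = (n + δ)·k.
So s / (n + δ) = (k*)^(1−α) = 27.13^0.63 = 7.9997.
Therefore s = 7.9997 × (n + δ) = 7.9997 × 0.040 = 0.3200.

s ≈ 0.320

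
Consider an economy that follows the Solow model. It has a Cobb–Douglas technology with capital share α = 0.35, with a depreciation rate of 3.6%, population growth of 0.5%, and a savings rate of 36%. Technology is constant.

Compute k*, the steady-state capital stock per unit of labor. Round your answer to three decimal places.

In steady state, investment equals break-even investment: s·k^α = (n + δ)·k.
Rearranging, k^(1−α) = s / (n + δ).
k^0.65 = 0.36 / (0.005 + 0.036) = 0.36 / 0.041 = 8.7805
k* = 8.7805^(1/0.65) ≈ 28.2858

k* ≈ 28.286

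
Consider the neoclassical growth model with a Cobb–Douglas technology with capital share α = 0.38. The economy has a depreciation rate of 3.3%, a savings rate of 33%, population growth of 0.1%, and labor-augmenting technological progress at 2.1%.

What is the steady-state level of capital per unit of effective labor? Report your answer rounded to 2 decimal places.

k* ≈ 17.99

Steady state requires s·f(k) = (n + g + δ)·k, i.e. s·k^α = (n + g + δ)·k.
Rearranging, k^(1−α) = s / (n + g + δ).
k^0.62 = 0.33 / (0.001 + 0.021 + 0.033) = 0.33 / 0.055 = 6.0000
k* = 6.0000^(1/0.62) ≈ 17.9921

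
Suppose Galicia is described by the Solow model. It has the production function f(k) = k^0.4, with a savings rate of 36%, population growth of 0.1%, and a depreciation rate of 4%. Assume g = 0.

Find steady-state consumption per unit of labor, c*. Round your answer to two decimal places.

At the steady state, Δk = 0, so s·k^α = (n + δ)·k.
Dividing both sides by k: k^(1−α) = s / (n + δ).
k^0.6 = 0.36 / (0.001 + 0.040) = 0.36 / 0.041 = 8.7805
k* = 8.7805^(1/0.6) ≈ 37.3708
y* = (k*)^α = 37.3708^0.4 ≈ 4.2561
c* = (1 − s)·y* = (1 − 0.36) × 4.2561 ≈ 2.7239

c* ≈ 2.72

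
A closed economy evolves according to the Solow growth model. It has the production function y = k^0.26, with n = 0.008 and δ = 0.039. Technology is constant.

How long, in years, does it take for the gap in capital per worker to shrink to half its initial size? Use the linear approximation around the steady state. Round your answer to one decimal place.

Near the steady state the convergence rate is λ = (1 − α)(n + δ).
λ = (1 − 0.26) × 0.047 = 0.74 × 0.047 = 0.03478
Half-life = ln 2 / λ = 0.6931 / 0.03478 ≈ 19.93 years

t_½ ≈ 19.9 years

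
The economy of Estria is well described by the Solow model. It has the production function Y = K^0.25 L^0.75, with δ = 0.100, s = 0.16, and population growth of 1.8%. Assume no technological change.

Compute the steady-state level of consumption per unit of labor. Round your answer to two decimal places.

In steady state, investment equals break-even investment: s·k^α = (n + δ)·k.
Rearranging, k^(1−α) = s / (n + δ).
k^0.75 = 0.16 / (0.018 + 0.100) = 0.16 / 0.118 = 1.3559
k* = 1.3559^(1/0.75) ≈ 1.5007
y* = (k*)^α = 1.5007^0.25 ≈ 1.1068
c* = (1 − s)·y* = (1 − 0.16) × 1.1068 ≈ 0.9297

c* = 0.93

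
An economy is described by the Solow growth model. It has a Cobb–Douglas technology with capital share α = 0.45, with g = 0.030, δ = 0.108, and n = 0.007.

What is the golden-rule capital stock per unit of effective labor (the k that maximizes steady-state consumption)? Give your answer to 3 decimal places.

The golden rule sets f'(k) = n + g + δ, i.e. α·k^(α−1) = n + g + δ.
So k^(1−α) = α / (n + g + δ) = 0.45 / 0.145 = 3.1034.
k_gold = 3.1034^(1/0.55) ≈ 7.8388

k_gold ≈ 7.839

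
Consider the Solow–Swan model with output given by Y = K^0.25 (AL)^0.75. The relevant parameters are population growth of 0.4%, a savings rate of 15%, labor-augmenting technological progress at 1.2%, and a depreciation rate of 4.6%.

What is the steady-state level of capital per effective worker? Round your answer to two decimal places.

Steady state requires s·f(k) = (n + g + δ)·k, i.e. s·k^α = (n + g + δ)·k.
Rearranging, k^(1−α) = s / (n + g + δ).
k^0.75 = 0.15 / (0.004 + 0.012 + 0.046) = 0.15 / 0.062 = 2.4194
k* = 2.4194^(1/0.75) ≈ 3.2480

k* ≈ 3.25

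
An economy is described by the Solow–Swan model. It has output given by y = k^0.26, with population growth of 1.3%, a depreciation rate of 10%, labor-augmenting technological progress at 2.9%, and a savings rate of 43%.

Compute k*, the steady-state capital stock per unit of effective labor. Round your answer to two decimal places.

k* ≈ 4.47

Steady state requires s·f(k) = (n + g + δ)·k, i.e. s·k^α = (n + g + δ)·k.
Dividing both sides by k: k^(1−α) = s / (n + g + δ).
k^0.74 = 0.43 / (0.013 + 0.029 + 0.100) = 0.43 / 0.142 = 3.0282
k* = 3.0282^(1/0.74) ≈ 4.4694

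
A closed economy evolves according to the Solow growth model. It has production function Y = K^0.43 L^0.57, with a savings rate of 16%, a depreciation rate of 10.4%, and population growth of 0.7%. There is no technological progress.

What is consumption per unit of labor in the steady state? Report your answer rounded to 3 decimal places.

c* ≈ 1.107

In steady state, investment equals break-even investment: s·k^α = (n + δ)·k.
Dividing both sides by k: k^(1−α) = s / (n + δ).
k^0.57 = 0.16 / (0.007 + 0.104) = 0.16 / 0.111 = 1.4414
k* = 1.4414^(1/0.57) ≈ 1.8992
y* = (k*)^α = 1.8992^0.43 ≈ 1.3176
c* = (1 − s)·y* = (1 − 0.16) × 1.3176 ≈ 1.1068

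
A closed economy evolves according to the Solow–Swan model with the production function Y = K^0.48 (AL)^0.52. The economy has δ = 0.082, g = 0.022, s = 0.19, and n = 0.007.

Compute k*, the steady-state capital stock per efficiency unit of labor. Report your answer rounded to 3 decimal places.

k* = 2.811

In steady state, investment equals break-even investment: s·k^α = (n + g + δ)·k.
Rearranging, k^(1−α) = s / (n + g + δ).
k^0.52 = 0.19 / (0.007 + 0.022 + 0.082) = 0.19 / 0.111 = 1.7117
k* = 1.7117^(1/0.52) ≈ 2.8112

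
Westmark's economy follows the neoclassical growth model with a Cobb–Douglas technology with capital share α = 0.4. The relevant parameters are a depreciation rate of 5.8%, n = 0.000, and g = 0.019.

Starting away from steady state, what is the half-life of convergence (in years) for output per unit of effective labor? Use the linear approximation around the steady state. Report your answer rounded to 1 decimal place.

about 15.0 years

Near the steady state the convergence rate is λ = (1 − α)(n + g + δ).
λ = (1 − 0.4) × 0.077 = 0.6 × 0.077 = 0.0462
Half-life = ln 2 / λ = 0.6931 / 0.0462 ≈ 15.00 years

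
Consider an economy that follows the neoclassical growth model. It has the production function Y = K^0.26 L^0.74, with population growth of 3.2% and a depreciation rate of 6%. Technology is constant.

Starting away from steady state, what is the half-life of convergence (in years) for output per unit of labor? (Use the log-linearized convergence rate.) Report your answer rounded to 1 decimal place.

half-life ≈ 10.2 years

Near the steady state the convergence rate is λ = (1 − α)(n + δ).
λ = (1 − 0.26) × 0.092 = 0.74 × 0.092 = 0.06808
Half-life = ln 2 / λ = 0.6931 / 0.06808 ≈ 10.18 years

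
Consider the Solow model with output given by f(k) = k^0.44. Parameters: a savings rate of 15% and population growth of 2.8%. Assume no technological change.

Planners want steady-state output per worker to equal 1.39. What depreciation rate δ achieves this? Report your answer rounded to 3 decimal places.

δ ≈ 0.071

At the steady state, Δk = 0, so s·k^α = (n + δ)·k.
Since y* = [s/(n + δ)]^(α/(1−α)), we have s/(n + δ) = (y*)^((1−α)/α) = 1.39^1.2727 = 1.5206.
Therefore n + δ = s / 1.5206 = 0.15 / 1.5206 = 0.0986, so δ = 0.0986 − 0.028 = 0.0706.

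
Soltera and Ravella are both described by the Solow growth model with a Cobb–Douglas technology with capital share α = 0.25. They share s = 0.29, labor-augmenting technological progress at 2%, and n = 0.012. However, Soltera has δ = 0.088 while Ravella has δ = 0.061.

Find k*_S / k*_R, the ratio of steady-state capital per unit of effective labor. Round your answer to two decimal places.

Steady-state k* = [s/(n + g + δ)]^(1/(1−α)), so the ratio is [ (s_S/(n + g + δ)_S) / (s_R/(n + g + δ)_R) ]^1.3333.
s_S/(n + g + δ)_S = 0.29/0.120 = 2.4167; s_R/(n + g + δ)_R = 0.29/0.093 = 3.1183.
Ratio = (2.4167/3.1183)^1.3333 = 0.7750^1.3333 ≈ 0.7119

ratio ≈ 0.71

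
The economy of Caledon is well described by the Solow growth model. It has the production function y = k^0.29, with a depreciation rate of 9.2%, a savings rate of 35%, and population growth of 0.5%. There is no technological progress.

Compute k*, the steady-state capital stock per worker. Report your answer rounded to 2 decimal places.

In steady state, investment equals break-even investment: s·k^α = (n + δ)·k.
Rearranging, k^(1−α) = s / (n + δ).
k^0.71 = 0.35 / (0.005 + 0.092) = 0.35 / 0.097 = 3.6082
k* = 3.6082^(1/0.71) ≈ 6.0942

k* = 6.09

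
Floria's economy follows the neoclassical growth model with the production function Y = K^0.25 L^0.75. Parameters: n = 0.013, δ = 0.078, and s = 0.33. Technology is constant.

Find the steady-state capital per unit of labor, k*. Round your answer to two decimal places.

k* = 5.57

In steady state, investment equals break-even investment: s·k^α = (n + δ)·k.
Rearranging, k^(1−α) = s / (n + δ).
k^0.75 = 0.33 / (0.013 + 0.078) = 0.33 / 0.091 = 3.6264
k* = 3.6264^(1/0.75) ≈ 5.5714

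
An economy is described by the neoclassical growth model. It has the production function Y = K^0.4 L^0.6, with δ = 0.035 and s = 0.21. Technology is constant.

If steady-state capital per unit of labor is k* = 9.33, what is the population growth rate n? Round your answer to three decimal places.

Steady state requires s·f(k) = (n + δ)·k, i.e. s·k^α = (n + δ)·k.
So s / (n + δ) = (k*)^(1−α) = 9.33^0.6 = 3.8188.
Therefore n + δ = s / 3.8188 = 0.21 / 3.8188 = 0.0550, so n = 0.0550 − 0.035 = 0.0200.

n ≈ 0.020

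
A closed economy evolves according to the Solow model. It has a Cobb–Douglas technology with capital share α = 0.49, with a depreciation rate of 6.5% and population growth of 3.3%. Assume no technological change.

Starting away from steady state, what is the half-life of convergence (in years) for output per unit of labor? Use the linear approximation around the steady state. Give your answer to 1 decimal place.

t_½ ≈ 13.9 years

Near the steady state the convergence rate is λ = (1 − α)(n + δ).
λ = (1 − 0.49) × 0.098 = 0.51 × 0.098 = 0.04998
Half-life = ln 2 / λ = 0.6931 / 0.04998 ≈ 13.87 years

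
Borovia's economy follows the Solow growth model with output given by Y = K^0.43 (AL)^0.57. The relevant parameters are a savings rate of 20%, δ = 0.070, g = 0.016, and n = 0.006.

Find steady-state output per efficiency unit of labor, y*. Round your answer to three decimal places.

y* = 1.796

At the steady state, Δk = 0, so s·k^α = (n + g + δ)·k.
Dividing both sides by k: k^(1−α) = s / (n + g + δ).
k^0.57 = 0.20 / (0.006 + 0.016 + 0.070) = 0.20 / 0.092 = 2.1739
k* = 2.1739^(1/0.57) ≈ 3.9052
y* = (k*)^α = 3.9052^0.43 ≈ 1.7964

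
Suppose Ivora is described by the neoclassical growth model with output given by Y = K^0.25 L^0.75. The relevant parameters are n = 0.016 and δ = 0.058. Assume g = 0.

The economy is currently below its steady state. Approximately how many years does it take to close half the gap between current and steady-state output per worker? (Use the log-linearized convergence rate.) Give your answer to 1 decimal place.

Near the steady state the convergence rate is λ = (1 − α)(n + δ).
λ = (1 − 0.25) × 0.074 = 0.75 × 0.074 = 0.0555
Half-life = ln 2 / λ = 0.6931 / 0.0555 ≈ 12.49 years

half-life ≈ 12.5 years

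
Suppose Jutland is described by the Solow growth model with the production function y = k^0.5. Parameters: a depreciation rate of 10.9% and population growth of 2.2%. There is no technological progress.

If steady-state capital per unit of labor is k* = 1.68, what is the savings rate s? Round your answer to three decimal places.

s ≈ 0.170

At the steady state, Δk = 0, so s·k^α = (n + δ)·k.
So s / (n + δ) = (k*)^(1−α) = 1.68^0.5 = 1.2961.
Therefore s = 1.2961 × (n + δ) = 1.2961 × 0.131 = 0.1698.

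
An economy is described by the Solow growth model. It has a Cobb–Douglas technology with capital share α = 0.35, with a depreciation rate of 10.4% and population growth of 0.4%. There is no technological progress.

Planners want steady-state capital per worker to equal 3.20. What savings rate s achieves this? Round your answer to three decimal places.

s ≈ 0.230

At the steady state, Δk = 0, so s·k^α = (n + δ)·k.
So s / (n + δ) = (k*)^(1−α) = 3.20^0.65 = 2.1298.
Therefore s = 2.1298 × (n + δ) = 2.1298 × 0.108 = 0.2300.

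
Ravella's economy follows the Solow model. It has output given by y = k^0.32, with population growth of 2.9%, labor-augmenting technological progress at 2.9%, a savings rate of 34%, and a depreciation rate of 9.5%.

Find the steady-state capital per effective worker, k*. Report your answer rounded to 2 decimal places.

Steady state requires s·f(k) = (n + g + δ)·k, i.e. s·k^α = (n + g + δ)·k.
Dividing both sides by k: k^(1−α) = s / (n + g + δ).
k^0.68 = 0.34 / (0.029 + 0.029 + 0.095) = 0.34 / 0.153 = 2.2222
k* = 2.2222^(1/0.68) ≈ 3.2358

k* ≈ 3.24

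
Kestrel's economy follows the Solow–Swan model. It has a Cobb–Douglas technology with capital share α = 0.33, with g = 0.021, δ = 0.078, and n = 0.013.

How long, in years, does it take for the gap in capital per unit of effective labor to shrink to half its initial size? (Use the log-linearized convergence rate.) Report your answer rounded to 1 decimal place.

about 9.2 years

Near the steady state the convergence rate is λ = (1 − α)(n + g + δ).
λ = (1 − 0.33) × 0.112 = 0.67 × 0.112 = 0.07504
Half-life = ln 2 / λ = 0.6931 / 0.07504 ≈ 9.24 years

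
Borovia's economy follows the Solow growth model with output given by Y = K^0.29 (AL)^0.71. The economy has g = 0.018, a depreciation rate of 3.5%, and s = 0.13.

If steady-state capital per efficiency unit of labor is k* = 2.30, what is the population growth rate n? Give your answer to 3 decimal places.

Steady state requires s·f(k) = (n + g + δ)·k, i.e. s·k^α = (n + g + δ)·k.
So s / (n + g + δ) = (k*)^(1−α) = 2.30^0.71 = 1.8065.
Therefore n + g + δ = s / 1.8065 = 0.13 / 1.8065 = 0.0720, so n = 0.0720 − 0.053 = 0.0190.

n ≈ 0.019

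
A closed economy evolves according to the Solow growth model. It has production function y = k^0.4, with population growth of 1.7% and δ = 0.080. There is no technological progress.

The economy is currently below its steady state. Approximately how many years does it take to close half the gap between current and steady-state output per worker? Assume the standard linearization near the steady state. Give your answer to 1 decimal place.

Near the steady state the convergence rate is λ = (1 − α)(n + δ).
λ = (1 − 0.4) × 0.097 = 0.6 × 0.097 = 0.0582
Half-life = ln 2 / λ = 0.6931 / 0.0582 ≈ 11.91 years

half-life ≈ 11.9 years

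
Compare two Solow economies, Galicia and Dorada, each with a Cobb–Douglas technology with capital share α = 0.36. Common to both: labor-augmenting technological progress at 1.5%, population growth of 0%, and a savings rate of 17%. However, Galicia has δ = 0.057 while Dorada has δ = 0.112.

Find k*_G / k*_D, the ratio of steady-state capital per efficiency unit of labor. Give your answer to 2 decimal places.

Steady-state k* = [s/(n + g + δ)]^(1/(1−α)), so the ratio is [ (s_G/(n + g + δ)_G) / (s_D/(n + g + δ)_D) ]^1.5625.
s_G/(n + g + δ)_G = 0.17/0.072 = 2.3611; s_D/(n + g + δ)_D = 0.17/0.127 = 1.3386.
Ratio = (2.3611/1.3386)^1.5625 = 1.7639^1.5625 ≈ 2.4273

ratio ≈ 2.43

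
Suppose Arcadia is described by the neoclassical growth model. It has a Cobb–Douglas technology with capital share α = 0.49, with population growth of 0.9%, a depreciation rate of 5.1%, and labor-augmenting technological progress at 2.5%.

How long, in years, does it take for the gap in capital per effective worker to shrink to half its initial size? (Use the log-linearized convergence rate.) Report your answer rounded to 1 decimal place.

Near the steady state the convergence rate is λ = (1 − α)(n + g + δ).
λ = (1 − 0.49) × 0.085 = 0.51 × 0.085 = 0.04335
Half-life = ln 2 / λ = 0.6931 / 0.04335 ≈ 15.99 years

half-life ≈ 16.0 years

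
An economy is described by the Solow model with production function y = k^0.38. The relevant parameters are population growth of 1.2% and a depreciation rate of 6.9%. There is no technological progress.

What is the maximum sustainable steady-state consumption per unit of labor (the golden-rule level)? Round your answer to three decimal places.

c_gold ≈ 1.599

At the golden rule, f'(k) = n + δ, so α·k^(α−1) = n + δ and k_gold = (α/(n + δ))^(1/(1−α)).
k_gold = (0.38/0.081)^(1/0.62) = 4.6914^1.6129 ≈ 12.0988
c_gold = f(k_gold) − (n + δ)·k_gold = 2.5789 − 0.081×12.0988 ≈ 1.5989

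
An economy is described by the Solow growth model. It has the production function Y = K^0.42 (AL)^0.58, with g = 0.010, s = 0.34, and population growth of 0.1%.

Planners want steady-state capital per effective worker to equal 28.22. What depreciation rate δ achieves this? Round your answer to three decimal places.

Steady state requires s·f(k) = (n + g + δ)·k, i.e. s·k^α = (n + g + δ)·k.
So s / (n + g + δ) = (k*)^(1−α) = 28.22^0.58 = 6.9394.
Therefore n + g + δ = s / 6.9394 = 0.34 / 6.9394 = 0.0490, so δ = 0.0490 − 0.011 = 0.0380.

δ ≈ 0.038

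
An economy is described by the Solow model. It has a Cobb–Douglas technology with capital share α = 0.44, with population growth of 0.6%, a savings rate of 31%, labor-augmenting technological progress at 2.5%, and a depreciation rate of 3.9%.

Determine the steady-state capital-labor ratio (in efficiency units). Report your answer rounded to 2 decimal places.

At the steady state, Δk = 0, so s·k^α = (n + g + δ)·k.
Rearranging, k^(1−α) = s / (n + g + δ).
k^0.56 = 0.31 / (0.006 + 0.025 + 0.039) = 0.31 / 0.070 = 4.4286
k* = 4.4286^(1/0.56) ≈ 14.2576

k* = 14.26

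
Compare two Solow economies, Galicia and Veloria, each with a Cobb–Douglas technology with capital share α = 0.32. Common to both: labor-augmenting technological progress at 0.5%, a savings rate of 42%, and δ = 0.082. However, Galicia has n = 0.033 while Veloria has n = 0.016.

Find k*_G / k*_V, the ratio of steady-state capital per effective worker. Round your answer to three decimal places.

k*_G / k*_V ≈ 0.799

Steady-state k* = [s/(n + g + δ)]^(1/(1−α)), so the ratio is [ (s_G/(n + g + δ)_G) / (s_V/(n + g + δ)_V) ]^1.4706.
s_G/(n + g + δ)_G = 0.42/0.120 = 3.5000; s_V/(n + g + δ)_V = 0.42/0.103 = 4.0777.
Ratio = (3.5000/4.0777)^1.4706 = 0.8583^1.4706 ≈ 0.7987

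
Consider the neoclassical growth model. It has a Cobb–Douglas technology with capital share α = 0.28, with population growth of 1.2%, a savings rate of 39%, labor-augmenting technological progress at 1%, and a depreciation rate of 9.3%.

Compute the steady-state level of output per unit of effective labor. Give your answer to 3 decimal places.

Steady state requires s·f(k) = (n + g + δ)·k, i.e. s·k^α = (n + g + δ)·k.
Dividing both sides by k: k^(1−α) = s / (n + g + δ).
k^0.72 = 0.39 / (0.012 + 0.010 + 0.093) = 0.39 / 0.115 = 3.3913
k* = 3.3913^(1/0.72) ≈ 5.4528
y* = (k*)^α = 5.4528^0.28 ≈ 1.6079

y* ≈ 1.608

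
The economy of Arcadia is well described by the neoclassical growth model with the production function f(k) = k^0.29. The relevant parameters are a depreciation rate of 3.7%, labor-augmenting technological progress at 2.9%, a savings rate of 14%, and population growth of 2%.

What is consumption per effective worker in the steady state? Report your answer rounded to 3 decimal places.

In steady state, investment equals break-even investment: s·k^α = (n + g + δ)·k.
Rearranging, k^(1−α) = s / (n + g + δ).
k^0.71 = 0.14 / (0.020 + 0.029 + 0.037) = 0.14 / 0.086 = 1.6279
k* = 1.6279^(1/0.71) ≈ 1.9864
y* = (k*)^α = 1.9864^0.29 ≈ 1.2202
c* = (1 − s)·y* = (1 − 0.14) × 1.2202 ≈ 1.0494

c* = 1.049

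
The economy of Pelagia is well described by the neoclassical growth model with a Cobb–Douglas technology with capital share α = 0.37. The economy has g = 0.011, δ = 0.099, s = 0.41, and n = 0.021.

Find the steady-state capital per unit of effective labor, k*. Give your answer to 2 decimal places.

k* ≈ 6.12

At the steady state, Δk = 0, so s·k^α = (n + g + δ)·k.
Dividing both sides by k: k^(1−α) = s / (n + g + δ).
k^0.63 = 0.41 / (0.021 + 0.011 + 0.099) = 0.41 / 0.131 = 3.1298
k* = 3.1298^(1/0.63) ≈ 6.1169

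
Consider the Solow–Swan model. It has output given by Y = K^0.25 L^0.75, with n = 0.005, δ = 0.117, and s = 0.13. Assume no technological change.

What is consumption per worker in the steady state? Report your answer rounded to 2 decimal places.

Steady state requires s·f(k) = (n + δ)·k, i.e. s·k^α = (n + δ)·k.
Dividing both sides by k: k^(1−α) = s / (n + δ).
k^0.75 = 0.13 / (0.005 + 0.117) = 0.13 / 0.122 = 1.0656
k* = 1.0656^(1/0.75) ≈ 1.0884
y* = (k*)^α = 1.0884^0.25 ≈ 1.0214
c* = (1 − s)·y* = (1 − 0.13) × 1.0214 ≈ 0.8886

c* ≈ 0.89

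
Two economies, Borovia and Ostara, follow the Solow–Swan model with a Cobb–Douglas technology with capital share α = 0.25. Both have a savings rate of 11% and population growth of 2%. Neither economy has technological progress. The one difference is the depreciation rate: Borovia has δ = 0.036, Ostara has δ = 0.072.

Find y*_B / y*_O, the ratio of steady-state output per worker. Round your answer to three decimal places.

y*_B / y*_O ≈ 1.180

Steady-state y* = [s/(n + δ)]^(α/(1−α)), so the ratio is [ (s_B/(n + δ)_B) / (s_O/(n + δ)_O) ]^0.3333.
s_B/(n + δ)_B = 0.11/0.056 = 1.9643; s_O/(n + δ)_O = 0.11/0.092 = 1.1957.
Ratio = (1.9643/1.1957)^0.3333 = 1.6428^0.3333 ≈ 1.1799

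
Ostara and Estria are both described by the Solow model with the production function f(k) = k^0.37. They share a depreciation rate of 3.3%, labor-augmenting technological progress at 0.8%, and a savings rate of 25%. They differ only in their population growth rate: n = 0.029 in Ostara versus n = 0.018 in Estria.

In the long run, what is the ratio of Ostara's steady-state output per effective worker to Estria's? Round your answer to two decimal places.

y*_O / y*_E ≈ 0.90

Steady-state y* = [s/(n + g + δ)]^(α/(1−α)), so the ratio is [ (s_O/(n + g + δ)_O) / (s_E/(n + g + δ)_E) ]^0.5873.
s_O/(n + g + δ)_O = 0.25/0.070 = 3.5714; s_E/(n + g + δ)_E = 0.25/0.059 = 4.2373.
Ratio = (3.5714/4.2373)^0.5873 = 0.8428^0.5873 ≈ 0.9044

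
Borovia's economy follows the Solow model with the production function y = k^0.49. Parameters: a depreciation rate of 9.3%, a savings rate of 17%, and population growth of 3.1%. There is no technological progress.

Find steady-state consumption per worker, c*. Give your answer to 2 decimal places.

c* = 1.12

In steady state, investment equals break-even investment: s·k^α = (n + δ)·k.
Dividing both sides by k: k^(1−α) = s / (n + δ).
k^0.51 = 0.17 / (0.031 + 0.093) = 0.17 / 0.124 = 1.3710
k* = 1.3710^(1/0.51) ≈ 1.8565
y* = (k*)^α = 1.8565^0.49 ≈ 1.3541
c* = (1 − s)·y* = (1 − 0.17) × 1.3541 ≈ 1.1239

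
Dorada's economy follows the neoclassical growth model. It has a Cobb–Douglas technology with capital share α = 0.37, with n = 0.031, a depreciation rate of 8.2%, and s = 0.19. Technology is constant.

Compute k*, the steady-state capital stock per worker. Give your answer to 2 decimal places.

In steady state, investment equals break-even investment: s·k^α = (n + δ)·k.
Rearranging, k^(1−α) = s / (n + δ).
k^0.63 = 0.19 / (0.031 + 0.082) = 0.19 / 0.113 = 1.6814
k* = 1.6814^(1/0.63) ≈ 2.2814

k* ≈ 2.28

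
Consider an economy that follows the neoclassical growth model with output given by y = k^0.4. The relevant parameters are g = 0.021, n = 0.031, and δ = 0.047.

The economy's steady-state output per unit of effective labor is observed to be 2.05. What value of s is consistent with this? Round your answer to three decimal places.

s ≈ 0.291

In steady state, investment equals break-even investment: s·k^α = (n + g + δ)·k.
Since y* = [s/(n + g + δ)]^(α/(1−α)), we have s/(n + g + δ) = (y*)^((1−α)/α) = 2.05^1.5 = 2.9352.
Therefore s = 2.9352 × (n + g + δ) = 2.9352 × 0.099 = 0.2906.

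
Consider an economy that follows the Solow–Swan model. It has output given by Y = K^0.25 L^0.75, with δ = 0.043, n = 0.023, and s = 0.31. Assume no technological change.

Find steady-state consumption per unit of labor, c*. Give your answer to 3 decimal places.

Steady state requires s·f(k) = (n + δ)·k, i.e. s·k^α = (n + δ)·k.
Dividing both sides by k: k^(1−α) = s / (n + δ).
k^0.75 = 0.31 / (0.023 + 0.043) = 0.31 / 0.066 = 4.6970
k* = 4.6970^(1/0.75) ≈ 7.8661
y* = (k*)^α = 7.8661^0.25 ≈ 1.6747
c* = (1 − s)·y* = (1 − 0.31) × 1.6747 ≈ 1.1555

c* = 1.156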